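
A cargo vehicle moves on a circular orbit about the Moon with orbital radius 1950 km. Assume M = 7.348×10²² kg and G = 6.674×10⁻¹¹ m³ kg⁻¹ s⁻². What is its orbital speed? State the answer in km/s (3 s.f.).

μ = GM = 6.674×10⁻¹¹ × 7.348×10²² = 4.904×10¹² m³/s².
r = 1950 km = 1.950×10⁶ m.
For a circular orbit v = √(μ/r) = √(4.904×10¹² / 1.950×10⁶) = √(2.515×10⁶) = 1586 m/s.
That is 1.586 km/s.

v ≈ 1.59 km/s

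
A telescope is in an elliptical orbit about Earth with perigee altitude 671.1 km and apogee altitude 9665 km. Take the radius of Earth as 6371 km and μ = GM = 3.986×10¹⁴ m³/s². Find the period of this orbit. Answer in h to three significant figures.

r_p = 6371 + 671.1 = 7042.1 km = 7.0421×10⁶ m.
r_a = 6371 + 9665 = 16036 km = 1.6036×10⁷ m.
Semi-major axis a = (r_p + r_a)/2 = (7042.1 + 16036)/2 = 11539 km = 1.154×10⁷ m.
By Kepler's third law T = 2π√(a³/μ) = 2π × 1.963×10³ = 1.234×10⁴ s.
= 3.427 h.

T ≈ 3.43 h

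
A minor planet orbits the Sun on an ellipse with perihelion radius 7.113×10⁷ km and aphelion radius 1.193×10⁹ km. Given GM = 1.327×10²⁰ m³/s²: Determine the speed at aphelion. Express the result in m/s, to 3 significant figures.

v ≈ 3540 m/s

Semi-major axis a = (r_p + r_a)/2 = 6.3206×10⁸ km = 6.321×10¹¹ m.
Vis-viva: v² = μ(2/r − 1/a) = 1.327×10²⁰ × (1.676×10⁻¹² − 1.582×10⁻¹²) = 1.252×10⁷ m²/s².
v = 3538 m/s.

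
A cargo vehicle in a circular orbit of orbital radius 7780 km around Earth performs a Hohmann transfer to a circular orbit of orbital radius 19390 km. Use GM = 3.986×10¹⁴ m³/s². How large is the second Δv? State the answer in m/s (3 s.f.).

Δv ≈ 1100 m/s

r₁ = 7780 km = 7.780×10⁶ m.
r₂ = 19390 km = 1.939×10⁷ m.
Transfer ellipse a_t = (r₁ + r₂)/2 = 1.358×10⁷ m.
At r₁: circular v_c1 = √(μ/r₁) = 7158 m/s; transfer-perigee v_p = √[μ(2/r₁ − 1/a_t)] = 8551 m/s.
At r₂: circular v_c2 = √(μ/r₂) = 4534 m/s; transfer-apogee v_a = √[μ(2/r₂ − 1/a_t)] = 3431 m/s.
Δv₂ = v_c2 − v_a = 1103 m/s.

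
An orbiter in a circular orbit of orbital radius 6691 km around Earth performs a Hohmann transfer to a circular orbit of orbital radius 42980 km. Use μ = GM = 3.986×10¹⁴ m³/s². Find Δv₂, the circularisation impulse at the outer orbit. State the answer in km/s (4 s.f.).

r₁ = 6691 km = 6.691×10⁶ m.
r₂ = 42980 km = 4.298×10⁷ m.
Transfer ellipse a_t = (r₁ + r₂)/2 = 2.484×10⁷ m.
At r₁: circular v_c1 = √(μ/r₁) = 7718 m/s; transfer-perigee v_p = √[μ(2/r₁ − 1/a_t)] = 10150 m/s.
At r₂: circular v_c2 = √(μ/r₂) = 3045 m/s; transfer-apogee v_a = √[μ(2/r₂ − 1/a_t)] = 1581 m/s.
Δv₂ = v_c2 − v_a = 1465 m/s.
= 1.465 km/s.

Δv ≈ 1.465 km/s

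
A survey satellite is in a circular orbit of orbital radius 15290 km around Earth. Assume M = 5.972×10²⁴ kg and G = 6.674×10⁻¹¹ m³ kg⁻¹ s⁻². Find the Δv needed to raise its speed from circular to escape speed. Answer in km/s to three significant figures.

Δv ≈ 2.11 km/s

μ = GM = 6.674×10⁻¹¹ × 5.972×10²⁴ = 3.986×10¹⁴ m³/s².
r = 15290 km = 1.529×10⁷ m.
Circular speed v_c = √(μ/r) = 5106 m/s.
Escape speed v_esc = √(2μ/r) = √2 × v_c = 7220 m/s.
Δv = v_esc − v_c = 2115 m/s = 2.115 km/s.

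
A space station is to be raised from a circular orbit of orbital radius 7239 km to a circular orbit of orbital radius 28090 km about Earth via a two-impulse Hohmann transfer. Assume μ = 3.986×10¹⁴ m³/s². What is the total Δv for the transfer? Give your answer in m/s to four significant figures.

r₁ = 7239 km = 7.239×10⁶ m.
r₂ = 28090 km = 2.809×10⁷ m.
Transfer ellipse a_t = (r₁ + r₂)/2 = 1.766×10⁷ m.
At r₁: circular v_c1 = √(μ/r₁) = 7420 m/s; transfer-perigee v_p = √[μ(2/r₁ − 1/a_t)] = 9357 m/s.
Δv₁ = v_p − v_c1 = 1937 m/s.
At r₂: circular v_c2 = √(μ/r₂) = 3767 m/s; transfer-apogee v_a = √[μ(2/r₂ − 1/a_t)] = 2411 m/s.
Δv₂ = v_c2 − v_a = 1356 m/s.
Total Δv = Δv₁ + Δv₂ = 3292 m/s.

Δv_total ≈ 3292 m/s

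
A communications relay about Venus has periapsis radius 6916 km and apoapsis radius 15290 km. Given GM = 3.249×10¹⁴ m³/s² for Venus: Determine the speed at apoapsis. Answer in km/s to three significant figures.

v ≈ 3.64 km/s

Semi-major axis a = (r_p + r_a)/2 = 11103 km = 1.110×10⁷ m.
Vis-viva: v² = μ(2/r − 1/a) = 3.249×10¹⁴ × (1.308×10⁻⁷ − 9.007×10⁻⁸) = 1.324×10⁷ m²/s².
v = 3638 m/s = 3.638 km/s.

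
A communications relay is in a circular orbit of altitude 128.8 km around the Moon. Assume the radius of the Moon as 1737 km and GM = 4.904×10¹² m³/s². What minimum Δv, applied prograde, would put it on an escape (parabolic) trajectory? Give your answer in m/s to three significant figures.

Δv ≈ 672 m/s

r = 1737 + 128.8 = 1865.8 km = 1.8658×10⁶ m.
Circular speed v_c = √(μ/r) = 1621 m/s.
Escape speed v_esc = √(2μ/r) = √2 × v_c = 2293 m/s.
Δv = v_esc − v_c = 671.5 m/s.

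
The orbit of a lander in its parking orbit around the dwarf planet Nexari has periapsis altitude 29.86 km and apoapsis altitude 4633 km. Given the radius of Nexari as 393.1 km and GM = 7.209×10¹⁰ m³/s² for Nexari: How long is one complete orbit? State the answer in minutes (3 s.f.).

r_p = 393.1 + 29.86 = 422.96 km = 4.2296×10⁵ m.
r_a = 393.1 + 4633 = 5026.1 km = 5.0261×10⁶ m.
Semi-major axis a = (r_p + r_a)/2 = (422.96 + 5026.1)/2 = 2724.5 km = 2.725×10⁶ m.
By Kepler's third law T = 2π√(a³/μ) = 2π × 1.675×10⁴ = 1.052×10⁵ s.
= 1754 minutes.

T ≈ 1750 minutes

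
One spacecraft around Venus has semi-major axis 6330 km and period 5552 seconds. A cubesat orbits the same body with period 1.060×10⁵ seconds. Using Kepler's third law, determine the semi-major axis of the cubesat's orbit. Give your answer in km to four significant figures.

a₂ ≈ 45220 km

Kepler's third law: a³ ∝ T², so a₂ = a₁ (T₂/T₁)^(2/3).
T₂/T₁ = 19.09, (T₂/T₁)^(2/3) = 7.143.
a₂ = 6330 × 7.143 = 45220 km.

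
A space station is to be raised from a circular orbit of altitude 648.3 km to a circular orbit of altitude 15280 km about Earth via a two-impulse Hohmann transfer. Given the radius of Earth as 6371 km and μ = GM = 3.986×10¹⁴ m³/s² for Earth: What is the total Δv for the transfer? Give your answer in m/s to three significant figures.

Δv_total ≈ 3010 m/s

r₁ = 6371 + 648.3 = 7019.3 km = 7.0193×10⁶ m.
r₂ = 6371 + 15280 = 21651 km = 2.1651×10⁷ m.
Transfer ellipse a_t = (r₁ + r₂)/2 = 1.434×10⁷ m.
At r₁: circular v_c1 = √(μ/r₁) = 7536 m/s; transfer-perigee v_p = √[μ(2/r₁ − 1/a_t)] = 9261 m/s.
Δv₁ = v_p − v_c1 = 1725 m/s.
At r₂: circular v_c2 = √(μ/r₂) = 4291 m/s; transfer-apogee v_a = √[μ(2/r₂ − 1/a_t)] = 3002 m/s.
Δv₂ = v_c2 − v_a = 1288 m/s.
Total Δv = Δv₁ + Δv₂ = 3014 m/s.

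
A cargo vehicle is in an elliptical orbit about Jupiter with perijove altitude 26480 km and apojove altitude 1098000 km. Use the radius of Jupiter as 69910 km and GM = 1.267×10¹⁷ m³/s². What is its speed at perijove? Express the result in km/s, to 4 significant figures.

v ≈ 49.28 km/s

r_p = 69910 + 26480 = 96390 km = 9.6390×10⁷ m.
r_a = 69910 + 1098000 = 1167900 km = 1.1679×10⁹ m.
Semi-major axis a = (r_p + r_a)/2 = 6.3215×10⁵ km = 6.322×10⁸ m.
Vis-viva: v² = μ(2/r − 1/a) = 1.267×10¹⁷ × (2.075×10⁻⁸ − 1.582×10⁻⁹) = 2.428×10⁹ m²/s².
v = 49280 m/s = 49.28 km/s.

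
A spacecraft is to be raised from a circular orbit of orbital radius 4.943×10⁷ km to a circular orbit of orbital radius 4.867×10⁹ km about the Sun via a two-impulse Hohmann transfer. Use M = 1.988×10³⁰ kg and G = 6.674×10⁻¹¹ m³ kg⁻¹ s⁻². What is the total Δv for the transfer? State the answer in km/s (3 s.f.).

μ = GM = 6.674×10⁻¹¹ × 1.988×10³⁰ = 1.327×10²⁰ m³/s².
r₁ = 4.943×10⁷ km = 4.943×10¹⁰ m.
r₂ = 4.867×10⁹ km = 4.867×10¹² m.
Transfer ellipse a_t = (r₁ + r₂)/2 = 2.458×10¹² m.
At r₁: circular v_c1 = √(μ/r₁) = 51810 m/s; transfer-perihelion v_p = √[μ(2/r₁ − 1/a_t)] = 72900 m/s.
Δv₁ = v_p − v_c1 = 21090 m/s.
At r₂: circular v_c2 = √(μ/r₂) = 5221 m/s; transfer-aphelion v_a = √[μ(2/r₂ − 1/a_t)] = 740.4 m/s.
Δv₂ = v_c2 − v_a = 4481 m/s.
Total Δv = Δv₁ + Δv₂ = 25570 m/s = 25.57 km/s.

Δv_total ≈ 25.6 km/s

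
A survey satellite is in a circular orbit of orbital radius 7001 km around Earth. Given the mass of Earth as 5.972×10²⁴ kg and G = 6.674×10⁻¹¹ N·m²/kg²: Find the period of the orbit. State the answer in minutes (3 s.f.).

μ = GM = 6.674×10⁻¹¹ × 5.972×10²⁴ = 3.986×10¹⁴ m³/s².
r = 7001 km = 7.001×10⁶ m.
Kepler's third law: T = 2π√(r³/μ) = 2π√((7.001×10⁶)³ / 3.986×10¹⁴).
r³/μ = 8.609×10⁵ s², so T = 2π × 9.279×10² = 5.830×10³ s.
Converting: 5.830×10³ s ÷ 60.00 = 97.17 minutes.

T ≈ 97.2 minutes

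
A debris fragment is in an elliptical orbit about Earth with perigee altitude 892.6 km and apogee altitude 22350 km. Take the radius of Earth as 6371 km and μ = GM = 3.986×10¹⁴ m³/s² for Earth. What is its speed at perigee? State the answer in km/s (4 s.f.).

v ≈ 9.359 km/s

r_p = 6371 + 892.6 = 7263.6 km = 7.2636×10⁶ m.
r_a = 6371 + 22350 = 28721 km = 2.8721×10⁷ m.
Semi-major axis a = (r_p + r_a)/2 = 17992 km = 1.799×10⁷ m.
Vis-viva: v² = μ(2/r − 1/a) = 3.986×10¹⁴ × (2.753×10⁻⁷ − 5.558×10⁻⁸) = 8.760×10⁷ m²/s².
v = 9359 m/s = 9.359 km/s.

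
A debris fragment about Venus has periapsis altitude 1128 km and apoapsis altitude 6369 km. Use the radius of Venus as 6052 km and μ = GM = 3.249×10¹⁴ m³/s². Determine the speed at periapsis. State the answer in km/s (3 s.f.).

v ≈ 7.57 km/s

r_p = 6052 + 1128 = 7180.0 km = 7.1800×10⁶ m.
r_a = 6052 + 6369 = 12421 km = 1.2421×10⁷ m.
Semi-major axis a = (r_p + r_a)/2 = 9800.5 km = 9.800×10⁶ m.
Vis-viva: v² = μ(2/r − 1/a) = 3.249×10¹⁴ × (2.786×10⁻⁷ − 1.020×10⁻⁷) = 5.735×10⁷ m²/s².
v = 7573 m/s = 7.573 km/s.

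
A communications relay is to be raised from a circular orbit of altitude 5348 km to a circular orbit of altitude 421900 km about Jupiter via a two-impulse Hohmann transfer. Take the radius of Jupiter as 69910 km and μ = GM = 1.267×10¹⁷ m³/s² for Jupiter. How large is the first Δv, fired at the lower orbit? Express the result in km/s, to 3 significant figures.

Δv ≈ 13.0 km/s

r₁ = 69910 + 5348 = 75258 km = 7.5258×10⁷ m.
r₂ = 69910 + 421900 = 491810 km = 4.9181×10⁸ m.
Transfer ellipse a_t = (r₁ + r₂)/2 = 2.835×10⁸ m.
At r₁: circular v_c1 = √(μ/r₁) = 41030 m/s; transfer-perijove v_p = √[μ(2/r₁ − 1/a_t)] = 54040 m/s.
Δv₁ = v_p − v_c1 = 13010 m/s.
= 13.01 km/s.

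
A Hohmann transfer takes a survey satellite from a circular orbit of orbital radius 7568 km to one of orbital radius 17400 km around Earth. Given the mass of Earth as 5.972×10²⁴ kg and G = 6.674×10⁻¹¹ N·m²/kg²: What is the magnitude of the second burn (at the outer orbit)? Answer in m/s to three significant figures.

μ = GM = 6.674×10⁻¹¹ × 5.972×10²⁴ = 3.986×10¹⁴ m³/s².
r₁ = 7568 km = 7.568×10⁶ m.
r₂ = 17400 km = 1.740×10⁷ m.
Transfer ellipse a_t = (r₁ + r₂)/2 = 1.248×10⁷ m.
At r₁: circular v_c1 = √(μ/r₁) = 7257 m/s; transfer-perigee v_p = √[μ(2/r₁ − 1/a_t)] = 8568 m/s.
At r₂: circular v_c2 = √(μ/r₂) = 4786 m/s; transfer-apogee v_a = √[μ(2/r₂ − 1/a_t)] = 3726 m/s.
Δv₂ = v_c2 − v_a = 1060 m/s.

Δv ≈ 1060 m/s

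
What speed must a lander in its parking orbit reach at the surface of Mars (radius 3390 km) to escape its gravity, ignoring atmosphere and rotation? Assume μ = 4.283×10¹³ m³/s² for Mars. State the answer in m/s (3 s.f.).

v_esc ≈ 5030 m/s

r = R = 3.390×10⁶ m.
Escape speed v_esc = √(2μ/r) = √(2 × 4.283×10¹³ / 3.390×10⁶) = √(2.527×10⁷) = 5027 m/s.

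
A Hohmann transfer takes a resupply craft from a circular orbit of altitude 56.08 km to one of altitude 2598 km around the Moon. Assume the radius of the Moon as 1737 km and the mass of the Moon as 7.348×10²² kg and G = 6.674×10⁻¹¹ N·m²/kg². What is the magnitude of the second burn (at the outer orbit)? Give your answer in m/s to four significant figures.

Δv ≈ 250.0 m/s

μ = GM = 6.674×10⁻¹¹ × 7.348×10²² = 4.904×10¹² m³/s².
r₁ = 1737 + 56.08 = 1793.1 km = 1.7931×10⁶ m.
r₂ = 1737 + 2598 = 4335.0 km = 4.3350×10⁶ m.
Transfer ellipse a_t = (r₁ + r₂)/2 = 3.064×10⁶ m.
At r₁: circular v_c1 = √(μ/r₁) = 1654 m/s; transfer-perilune v_p = √[μ(2/r₁ − 1/a_t)] = 1967 m/s.
At r₂: circular v_c2 = √(μ/r₂) = 1064 m/s; transfer-apolune v_a = √[μ(2/r₂ − 1/a_t)] = 813.6 m/s.
Δv₂ = v_c2 − v_a = 250.0 m/s.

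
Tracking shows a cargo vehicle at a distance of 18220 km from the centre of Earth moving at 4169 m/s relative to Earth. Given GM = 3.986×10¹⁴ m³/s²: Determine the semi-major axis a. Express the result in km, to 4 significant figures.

r = 1.822×10⁷ m.
Specific orbital energy ε = v²/2 − μ/r = (4169)²/2 − 3.986×10¹⁴/1.822×10⁷ = -1.319×10⁷ J/kg.
Since ε = −μ/(2a), a = −μ/(2ε) = 1.511×10⁷ m = 15114 km.

a ≈ 15110 km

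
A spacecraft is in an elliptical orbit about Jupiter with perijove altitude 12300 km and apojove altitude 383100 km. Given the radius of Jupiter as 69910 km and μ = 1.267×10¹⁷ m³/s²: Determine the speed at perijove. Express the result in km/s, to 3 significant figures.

v ≈ 51.1 km/s

r_p = 69910 + 12300 = 82210 km = 8.2210×10⁷ m.
r_a = 69910 + 383100 = 453010 km = 4.5301×10⁸ m.
Semi-major axis a = (r_p + r_a)/2 = 2.6761×10⁵ km = 2.676×10⁸ m.
Vis-viva: v² = μ(2/r − 1/a) = 1.267×10¹⁷ × (2.433×10⁻⁸ − 3.737×10⁻⁹) = 2.609×10⁹ m²/s².
v = 51080 m/s = 51.08 km/s.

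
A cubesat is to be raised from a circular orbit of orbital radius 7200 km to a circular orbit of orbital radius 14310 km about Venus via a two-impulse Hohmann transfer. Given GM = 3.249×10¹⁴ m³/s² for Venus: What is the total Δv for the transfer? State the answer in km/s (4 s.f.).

r₁ = 7200 km = 7.200×10⁶ m.
r₂ = 14310 km = 1.431×10⁷ m.
Transfer ellipse a_t = (r₁ + r₂)/2 = 1.076×10⁷ m.
At r₁: circular v_c1 = √(μ/r₁) = 6718 m/s; transfer-periapsis v_p = √[μ(2/r₁ − 1/a_t)] = 7749 m/s.
Δv₁ = v_p − v_c1 = 1031 m/s.
At r₂: circular v_c2 = √(μ/r₂) = 4765 m/s; transfer-apoapsis v_a = √[μ(2/r₂ − 1/a_t)] = 3899 m/s.
Δv₂ = v_c2 − v_a = 866.2 m/s.
Total Δv = Δv₁ + Δv₂ = 1897 m/s = 1.897 km/s.

Δv_total ≈ 1.897 km/s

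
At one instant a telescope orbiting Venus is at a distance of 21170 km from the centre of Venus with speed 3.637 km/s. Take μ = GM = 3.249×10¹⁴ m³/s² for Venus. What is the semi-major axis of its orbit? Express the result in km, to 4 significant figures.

r = 2.117×10⁷ m.
Specific orbital energy ε = v²/2 − μ/r = (3637)²/2 − 3.249×10¹⁴/2.117×10⁷ = -8.733×10⁶ J/kg.
Since ε = −μ/(2a), a = −μ/(2ε) = 1.860×10⁷ m = 18601 km.

a ≈ 18600 km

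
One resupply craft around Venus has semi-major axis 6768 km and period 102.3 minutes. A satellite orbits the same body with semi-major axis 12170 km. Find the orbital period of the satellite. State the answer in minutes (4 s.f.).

T₂ ≈ 246.7 minutes

Kepler's third law: T² ∝ a³, so T₂ = T₁ (a₂/a₁)^(3/2).
a₂/a₁ = 1.798, (a₂/a₁)^(3/2) = 2.411.
T₂ = 102.3 × 2.411 = 246.7 minutes.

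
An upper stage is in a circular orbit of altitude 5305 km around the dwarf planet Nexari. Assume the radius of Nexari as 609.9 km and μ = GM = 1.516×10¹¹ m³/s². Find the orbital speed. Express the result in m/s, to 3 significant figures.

r = 609.9 + 5305 = 5914.9 km = 5.9149×10⁶ m.
For a circular orbit v = √(μ/r) = √(1.516×10¹¹ / 5.915×10⁶) = √(2.563×10⁴) = 160.1 m/s.

v ≈ 160 m/s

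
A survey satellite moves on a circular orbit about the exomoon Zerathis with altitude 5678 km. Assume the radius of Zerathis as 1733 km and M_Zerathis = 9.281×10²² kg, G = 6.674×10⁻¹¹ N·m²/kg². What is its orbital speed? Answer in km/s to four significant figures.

μ = GM = 6.674×10⁻¹¹ × 9.281×10²² = 6.194×10¹² m³/s².
r = 1733 + 5678 = 7411.0 km = 7.4110×10⁶ m.
For a circular orbit v = √(μ/r) = √(6.194×10¹² / 7.411×10⁶) = √(8.358×10⁵) = 914.2 m/s.
That is 0.9142 km/s.

v ≈ 0.9142 km/s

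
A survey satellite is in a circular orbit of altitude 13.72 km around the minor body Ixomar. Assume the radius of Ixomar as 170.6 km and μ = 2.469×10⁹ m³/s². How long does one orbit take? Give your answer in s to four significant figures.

T ≈ 10010 s

r = 170.6 + 13.72 = 184.32 km = 1.8432×10⁵ m.
Kepler's third law: T = 2π√(r³/μ) = 2π√((1.843×10⁵)³ / 2.469×10⁹).
r³/μ = 2.536×10⁶ s², so T = 2π × 1.593×10³ = 1.001×10⁴ s.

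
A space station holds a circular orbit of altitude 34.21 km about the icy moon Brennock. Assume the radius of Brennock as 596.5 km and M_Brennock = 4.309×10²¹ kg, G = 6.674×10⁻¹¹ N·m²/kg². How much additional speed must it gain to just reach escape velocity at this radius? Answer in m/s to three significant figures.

Δv ≈ 280 m/s

μ = GM = 6.674×10⁻¹¹ × 4.309×10²¹ = 2.876×10¹¹ m³/s².
r = 596.5 + 34.21 = 630.71 km = 6.3071×10⁵ m.
Circular speed v_c = √(μ/r) = 675.3 m/s.
Escape speed v_esc = √(2μ/r) = √2 × v_c = 955.0 m/s.
Δv = v_esc − v_c = 279.7 m/s.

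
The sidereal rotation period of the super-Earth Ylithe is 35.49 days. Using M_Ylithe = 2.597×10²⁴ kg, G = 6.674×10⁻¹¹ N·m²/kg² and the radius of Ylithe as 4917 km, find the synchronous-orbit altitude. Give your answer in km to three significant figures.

μ = GM = 6.674×10⁻¹¹ × 2.597×10²⁴ = 1.733×10¹⁴ m³/s².
T = 35.49 days = 3.066×10⁶ s.
A synchronous orbit has period T, so by Kepler's third law a = (μT²/4π²)^(1/3).
μT²/4π² = 1.733×10¹⁴ × (3.066×10⁶)² / 39.48 = 4.128×10²⁵ m³.
a = 3.456×10⁸ m = 3.4560×10⁵ km.
Altitude h = a − R = 3.4560×10⁵ − 4917 = 3.4069×10⁵ km.

h_sync ≈ 3.41×10⁵ km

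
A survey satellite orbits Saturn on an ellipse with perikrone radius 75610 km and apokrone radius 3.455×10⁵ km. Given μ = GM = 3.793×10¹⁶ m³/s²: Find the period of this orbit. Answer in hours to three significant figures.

T ≈ 27.4 hours

Semi-major axis a = (r_p + r_a)/2 = (75610 + 3.4550×10⁵)/2 = 2.1056×10⁵ km = 2.106×10⁸ m.
By Kepler's third law T = 2π√(a³/μ) = 2π × 1.569×10⁴ = 9.857×10⁴ s.
= 27.38 hours.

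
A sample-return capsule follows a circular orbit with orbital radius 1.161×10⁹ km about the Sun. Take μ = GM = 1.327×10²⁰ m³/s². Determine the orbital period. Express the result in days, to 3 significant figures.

r = 1.161×10⁹ km = 1.161×10¹² m.
Kepler's third law: T = 2π√(r³/μ) = 2π√((1.161×10¹²)³ / 1.327×10²⁰).
r³/μ = 1.179×10¹⁶ s², so T = 2π × 1.086×10⁸ = 6.823×10⁸ s.
Converting: 6.823×10⁸ s ÷ 86400 = 7897 days.

T ≈ 7900 days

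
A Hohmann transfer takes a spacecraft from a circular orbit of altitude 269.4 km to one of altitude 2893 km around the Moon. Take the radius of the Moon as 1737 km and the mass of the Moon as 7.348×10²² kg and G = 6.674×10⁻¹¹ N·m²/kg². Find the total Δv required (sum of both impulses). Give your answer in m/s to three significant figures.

Δv_total ≈ 512 m/s

μ = GM = 6.674×10⁻¹¹ × 7.348×10²² = 4.904×10¹² m³/s².
r₁ = 1737 + 269.4 = 2006.4 km = 2.0064×10⁶ m.
r₂ = 1737 + 2893 = 4630.0 km = 4.6300×10⁶ m.
Transfer ellipse a_t = (r₁ + r₂)/2 = 3.318×10⁶ m.
At r₁: circular v_c1 = √(μ/r₁) = 1563 m/s; transfer-perilune v_p = √[μ(2/r₁ − 1/a_t)] = 1847 m/s.
Δv₁ = v_p − v_c1 = 283.4 m/s.
At r₂: circular v_c2 = √(μ/r₂) = 1029 m/s; transfer-apolune v_a = √[μ(2/r₂ − 1/a_t)] = 800.3 m/s.
Δv₂ = v_c2 − v_a = 228.9 m/s.
Total Δv = Δv₁ + Δv₂ = 512.2 m/s.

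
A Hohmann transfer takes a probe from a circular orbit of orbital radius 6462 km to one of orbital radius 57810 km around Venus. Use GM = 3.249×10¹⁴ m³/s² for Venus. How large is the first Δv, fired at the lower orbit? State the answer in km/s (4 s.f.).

Δv ≈ 2.420 km/s

r₁ = 6462 km = 6.462×10⁶ m.
r₂ = 57810 km = 5.781×10⁷ m.
Transfer ellipse a_t = (r₁ + r₂)/2 = 3.214×10⁷ m.
At r₁: circular v_c1 = √(μ/r₁) = 7091 m/s; transfer-periapsis v_p = √[μ(2/r₁ − 1/a_t)] = 9510 m/s.
Δv₁ = v_p − v_c1 = 2420 m/s.
= 2.420 km/s.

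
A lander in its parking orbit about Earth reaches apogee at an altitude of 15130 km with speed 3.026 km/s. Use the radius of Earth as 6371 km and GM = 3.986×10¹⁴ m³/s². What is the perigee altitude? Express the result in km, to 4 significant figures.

r_a = 6371 + 15130 = 21501 km = 2.150×10⁷ m.
Specific energy ε = v²/2 − μ/r = -1.396×10⁷ J/kg, so a = −μ/(2ε) = 1.428×10⁷ m.
The apsides satisfy r_p + r_a = 2a, so the perigee radius is 2a − r_a = 7.051×10⁶ m = 7051.3 km.
Perigee altitude = 7051.3 − 6371 = 680.32 km.

perigee altitude ≈ 680.3 km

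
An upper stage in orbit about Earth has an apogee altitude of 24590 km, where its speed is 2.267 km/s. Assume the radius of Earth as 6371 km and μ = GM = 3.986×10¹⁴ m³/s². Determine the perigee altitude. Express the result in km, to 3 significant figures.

r_a = 6371 + 24590 = 30961 km = 3.096×10⁷ m.
Specific energy ε = v²/2 − μ/r = -1.030×10⁷ J/kg, so a = −μ/(2ε) = 1.934×10⁷ m.
The apsides satisfy r_p + r_a = 2a, so the perigee radius is 2a − r_a = 7.721×10⁶ m = 7720.7 km.
Perigee altitude = 7720.7 − 6371 = 1349.7 km.

perigee altitude ≈ 1350 km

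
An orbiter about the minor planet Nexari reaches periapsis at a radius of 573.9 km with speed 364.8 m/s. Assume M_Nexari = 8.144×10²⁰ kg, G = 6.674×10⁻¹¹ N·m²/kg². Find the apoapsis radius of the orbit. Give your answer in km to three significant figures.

μ = GM = 6.674×10⁻¹¹ × 8.144×10²⁰ = 5.435×10¹⁰ m³/s².
r_p = 5.739×10⁵ m.
Specific energy ε = v²/2 − μ/r = -2.817×10⁴ J/kg, so a = −μ/(2ε) = 9.648×10⁵ m.
The apsides satisfy r_p + r_a = 2a, so the apoapsis radius is 2a − r_p = 1.356×10⁶ m = 1355.7 km.

apoapsis radius ≈ 1360 km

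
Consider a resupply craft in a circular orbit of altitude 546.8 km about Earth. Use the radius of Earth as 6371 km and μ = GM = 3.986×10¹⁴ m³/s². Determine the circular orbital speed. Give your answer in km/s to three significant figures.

v ≈ 7.59 km/s

r = 6371 + 546.8 = 6917.8 km = 6.9178×10⁶ m.
For a circular orbit v = √(μ/r) = √(3.986×10¹⁴ / 6.918×10⁶) = √(5.762×10⁷) = 7591 m/s.
That is 7.591 km/s.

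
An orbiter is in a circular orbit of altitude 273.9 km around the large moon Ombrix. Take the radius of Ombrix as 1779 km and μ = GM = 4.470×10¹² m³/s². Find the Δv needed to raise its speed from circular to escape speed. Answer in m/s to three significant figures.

Δv ≈ 611 m/s

r = 1779 + 273.9 = 2052.9 km = 2.0529×10⁶ m.
Circular speed v_c = √(μ/r) = 1476 m/s.
Escape speed v_esc = √(2μ/r) = √2 × v_c = 2087 m/s.
Δv = v_esc − v_c = 611.2 m/s.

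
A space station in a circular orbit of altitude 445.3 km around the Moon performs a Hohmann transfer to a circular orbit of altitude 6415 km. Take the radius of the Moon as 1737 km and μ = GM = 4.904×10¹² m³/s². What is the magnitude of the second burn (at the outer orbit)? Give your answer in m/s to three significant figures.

r₁ = 1737 + 445.3 = 2182.3 km = 2.1823×10⁶ m.
r₂ = 1737 + 6415 = 8152.0 km = 8.1520×10⁶ m.
Transfer ellipse a_t = (r₁ + r₂)/2 = 5.167×10⁶ m.
At r₁: circular v_c1 = √(μ/r₁) = 1499 m/s; transfer-perilune v_p = √[μ(2/r₁ − 1/a_t)] = 1883 m/s.
At r₂: circular v_c2 = √(μ/r₂) = 775.6 m/s; transfer-apolune v_a = √[μ(2/r₂ − 1/a_t)] = 504.1 m/s.
Δv₂ = v_c2 − v_a = 271.6 m/s.

Δv ≈ 272 m/s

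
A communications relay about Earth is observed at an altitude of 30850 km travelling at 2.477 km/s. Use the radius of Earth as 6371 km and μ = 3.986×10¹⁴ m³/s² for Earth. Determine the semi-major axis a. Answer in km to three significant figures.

r = 6371 + 30850 = 37221 km = 3.722×10⁷ m.
Specific orbital energy ε = v²/2 − μ/r = (2477)²/2 − 3.986×10¹⁴/3.722×10⁷ = -7.641×10⁶ J/kg.
Since ε = −μ/(2a), a = −μ/(2ε) = 2.608×10⁷ m = 26082 km.

a ≈ 26100 km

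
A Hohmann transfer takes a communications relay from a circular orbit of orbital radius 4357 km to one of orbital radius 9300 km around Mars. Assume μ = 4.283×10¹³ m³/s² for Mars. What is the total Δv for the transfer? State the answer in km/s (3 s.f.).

r₁ = 4357 km = 4.357×10⁶ m.
r₂ = 9300 km = 9.300×10⁶ m.
Transfer ellipse a_t = (r₁ + r₂)/2 = 6.828×10⁶ m.
At r₁: circular v_c1 = √(μ/r₁) = 3135 m/s; transfer-periapsis v_p = √[μ(2/r₁ − 1/a_t)] = 3659 m/s.
Δv₁ = v_p − v_c1 = 523.7 m/s.
At r₂: circular v_c2 = √(μ/r₂) = 2146 m/s; transfer-apoapsis v_a = √[μ(2/r₂ − 1/a_t)] = 1714 m/s.
Δv₂ = v_c2 − v_a = 431.8 m/s.
Total Δv = Δv₁ + Δv₂ = 955.5 m/s = 0.9555 km/s.

Δv_total ≈ 0.955 km/s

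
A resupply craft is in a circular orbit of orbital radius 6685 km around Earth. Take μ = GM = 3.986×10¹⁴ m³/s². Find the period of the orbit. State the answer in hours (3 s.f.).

r = 6685 km = 6.685×10⁶ m.
Kepler's third law: T = 2π√(r³/μ) = 2π√((6.685×10⁶)³ / 3.986×10¹⁴).
r³/μ = 7.495×10⁵ s², so T = 2π × 8.657×10² = 5.440×10³ s.
Converting: 5.440×10³ s ÷ 3600 = 1.511 hours.

T ≈ 1.51 hours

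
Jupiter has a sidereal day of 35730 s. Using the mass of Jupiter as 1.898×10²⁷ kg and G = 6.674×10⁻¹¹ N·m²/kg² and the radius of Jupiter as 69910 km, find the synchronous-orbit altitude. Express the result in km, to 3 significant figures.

h_sync ≈ 90100 km

μ = GM = 6.674×10⁻¹¹ × 1.898×10²⁷ = 1.267×10¹⁷ m³/s².
A synchronous orbit has period T, so by Kepler's third law a = (μT²/4π²)^(1/3).
μT²/4π² = 1.267×10¹⁷ × (3.573×10⁴)² / 39.48 = 4.096×10²⁴ m³.
a = 1.600×10⁸ m = 1.6000×10⁵ km.
Altitude h = a − R = 1.6000×10⁵ − 69910 = 90094 km.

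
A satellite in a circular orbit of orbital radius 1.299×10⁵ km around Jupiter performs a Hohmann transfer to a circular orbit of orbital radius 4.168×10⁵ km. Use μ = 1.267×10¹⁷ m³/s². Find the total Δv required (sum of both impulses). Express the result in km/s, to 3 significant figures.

Δv_total ≈ 12.7 km/s

r₁ = 1.299×10⁵ km = 1.299×10⁸ m.
r₂ = 4.168×10⁵ km = 4.168×10⁸ m.
Transfer ellipse a_t = (r₁ + r₂)/2 = 2.734×10⁸ m.
At r₁: circular v_c1 = √(μ/r₁) = 31230 m/s; transfer-perijove v_p = √[μ(2/r₁ − 1/a_t)] = 38560 m/s.
Δv₁ = v_p − v_c1 = 7334 m/s.
At r₂: circular v_c2 = √(μ/r₂) = 17440 m/s; transfer-apojove v_a = √[μ(2/r₂ − 1/a_t)] = 12020 m/s.
Δv₂ = v_c2 − v_a = 5416 m/s.
Total Δv = Δv₁ + Δv₂ = 12750 m/s = 12.75 km/s.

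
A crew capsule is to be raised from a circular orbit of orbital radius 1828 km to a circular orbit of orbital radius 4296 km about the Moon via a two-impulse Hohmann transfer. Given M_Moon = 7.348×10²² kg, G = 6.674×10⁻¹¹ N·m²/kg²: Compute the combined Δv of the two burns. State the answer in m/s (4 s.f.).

Δv_total ≈ 545.1 m/s

μ = GM = 6.674×10⁻¹¹ × 7.348×10²² = 4.904×10¹² m³/s².
r₁ = 1828 km = 1.828×10⁶ m.
r₂ = 4296 km = 4.296×10⁶ m.
Transfer ellipse a_t = (r₁ + r₂)/2 = 3.062×10⁶ m.
At r₁: circular v_c1 = √(μ/r₁) = 1638 m/s; transfer-perilune v_p = √[μ(2/r₁ − 1/a_t)] = 1940 m/s.
Δv₁ = v_p − v_c1 = 302.2 m/s.
At r₂: circular v_c2 = √(μ/r₂) = 1068 m/s; transfer-apolune v_a = √[μ(2/r₂ − 1/a_t)] = 825.5 m/s.
Δv₂ = v_c2 − v_a = 242.9 m/s.
Total Δv = Δv₁ + Δv₂ = 545.1 m/s.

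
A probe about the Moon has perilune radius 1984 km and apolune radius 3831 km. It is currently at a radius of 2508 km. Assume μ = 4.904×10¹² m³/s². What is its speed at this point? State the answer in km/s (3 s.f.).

v ≈ 1.49 km/s

Semi-major axis a = (r_p + r_a)/2 = 2907.5 km = 2.908×10⁶ m.
Vis-viva: v² = μ(2/r − 1/a) = 4.904×10¹² × (7.974×10⁻⁷ − 3.439×10⁻⁷) = 2.224×10⁶ m²/s².
v = 1491 m/s = 1.491 km/s.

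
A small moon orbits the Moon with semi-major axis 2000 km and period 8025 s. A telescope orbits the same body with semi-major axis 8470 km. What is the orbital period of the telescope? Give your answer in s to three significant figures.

T₂ ≈ 69900 s

Kepler's third law: T² ∝ a³, so T₂ = T₁ (a₂/a₁)^(3/2).
a₂/a₁ = 4.235, (a₂/a₁)^(3/2) = 8.715.
T₂ = 8025 × 8.715 = 69940 s.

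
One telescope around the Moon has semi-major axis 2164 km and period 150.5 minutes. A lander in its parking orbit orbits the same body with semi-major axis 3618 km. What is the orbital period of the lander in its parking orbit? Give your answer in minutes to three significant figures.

Kepler's third law: T² ∝ a³, so T₂ = T₁ (a₂/a₁)^(3/2).
a₂/a₁ = 1.672, (a₂/a₁)^(3/2) = 2.162.
T₂ = 150.5 × 2.162 = 325.4 minutes.

T₂ ≈ 325 minutes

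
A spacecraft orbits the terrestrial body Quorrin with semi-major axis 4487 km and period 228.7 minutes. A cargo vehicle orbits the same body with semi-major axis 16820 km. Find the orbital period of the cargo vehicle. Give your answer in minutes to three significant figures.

Kepler's third law: T² ∝ a³, so T₂ = T₁ (a₂/a₁)^(3/2).
a₂/a₁ = 3.749, (a₂/a₁)^(3/2) = 7.258.
T₂ = 228.7 × 7.258 = 1660 minutes.

T₂ ≈ 1660 minutes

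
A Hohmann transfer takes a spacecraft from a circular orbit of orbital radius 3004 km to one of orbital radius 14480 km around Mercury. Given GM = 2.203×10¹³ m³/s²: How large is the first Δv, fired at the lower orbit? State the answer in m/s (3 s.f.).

Δv ≈ 777 m/s

r₁ = 3004 km = 3.004×10⁶ m.
r₂ = 14480 km = 1.448×10⁷ m.
Transfer ellipse a_t = (r₁ + r₂)/2 = 8.742×10⁶ m.
At r₁: circular v_c1 = √(μ/r₁) = 2708 m/s; transfer-periherm v_p = √[μ(2/r₁ − 1/a_t)] = 3485 m/s.
Δv₁ = v_p − v_c1 = 777.2 m/s.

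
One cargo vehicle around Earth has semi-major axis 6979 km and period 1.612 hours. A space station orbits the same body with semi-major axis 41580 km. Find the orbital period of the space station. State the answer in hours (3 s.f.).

T₂ ≈ 23.4 hours

Kepler's third law: T² ∝ a³, so T₂ = T₁ (a₂/a₁)^(3/2).
a₂/a₁ = 5.958, (a₂/a₁)^(3/2) = 14.54.
T₂ = 1.612 × 14.54 = 23.44 hours.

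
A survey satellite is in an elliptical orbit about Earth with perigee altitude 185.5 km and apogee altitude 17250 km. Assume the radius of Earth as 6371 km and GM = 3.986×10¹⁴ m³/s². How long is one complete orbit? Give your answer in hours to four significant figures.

T ≈ 5.124 hours

r_p = 6371 + 185.5 = 6556.5 km = 6.5565×10⁶ m.
r_a = 6371 + 17250 = 23621 km = 2.3621×10⁷ m.
Semi-major axis a = (r_p + r_a)/2 = (6556.5 + 23621)/2 = 15089 km = 1.509×10⁷ m.
By Kepler's third law T = 2π√(a³/μ) = 2π × 2.936×10³ = 1.845×10⁴ s.
= 5.124 hours.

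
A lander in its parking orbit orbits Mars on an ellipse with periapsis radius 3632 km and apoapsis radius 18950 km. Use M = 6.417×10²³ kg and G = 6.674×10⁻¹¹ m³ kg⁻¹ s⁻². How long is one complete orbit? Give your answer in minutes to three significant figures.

T ≈ 607 minutes

μ = GM = 6.674×10⁻¹¹ × 6.417×10²³ = 4.283×10¹³ m³/s².
Semi-major axis a = (r_p + r_a)/2 = (3632.0 + 18950)/2 = 11291 km = 1.129×10⁷ m.
By Kepler's third law T = 2π√(a³/μ) = 2π × 5.797×10³ = 3.643×10⁴ s.
= 607.1 minutes.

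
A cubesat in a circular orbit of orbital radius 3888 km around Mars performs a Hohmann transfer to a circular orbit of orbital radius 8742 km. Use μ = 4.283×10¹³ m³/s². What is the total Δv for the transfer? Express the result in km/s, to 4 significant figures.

r₁ = 3888 km = 3.888×10⁶ m.
r₂ = 8742 km = 8.742×10⁶ m.
Transfer ellipse a_t = (r₁ + r₂)/2 = 6.315×10⁶ m.
At r₁: circular v_c1 = √(μ/r₁) = 3319 m/s; transfer-periapsis v_p = √[μ(2/r₁ − 1/a_t)] = 3905 m/s.
Δv₁ = v_p − v_c1 = 586.0 m/s.
At r₂: circular v_c2 = √(μ/r₂) = 2213 m/s; transfer-apoapsis v_a = √[μ(2/r₂ − 1/a_t)] = 1737 m/s.
Δv₂ = v_c2 − v_a = 476.7 m/s.
Total Δv = Δv₁ + Δv₂ = 1063 m/s = 1.063 km/s.

Δv_total ≈ 1.063 km/s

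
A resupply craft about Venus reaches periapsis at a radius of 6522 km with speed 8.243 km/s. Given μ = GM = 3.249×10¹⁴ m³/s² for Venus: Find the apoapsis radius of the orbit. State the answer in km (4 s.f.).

r_p = 6.522×10⁶ m.
Specific energy ε = v²/2 − μ/r = -1.584×10⁷ J/kg, so a = −μ/(2ε) = 1.025×10⁷ m.
The apsides satisfy r_p + r_a = 2a, so the apoapsis radius is 2a − r_p = 1.399×10⁷ m = 13986 km.

apoapsis radius ≈ 13990 km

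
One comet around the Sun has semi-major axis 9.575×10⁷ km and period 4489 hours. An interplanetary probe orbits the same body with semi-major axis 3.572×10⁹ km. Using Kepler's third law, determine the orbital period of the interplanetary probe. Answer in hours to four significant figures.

T₂ ≈ 1.023×10⁶ hours

Kepler's third law: T² ∝ a³, so T₂ = T₁ (a₂/a₁)^(3/2).
a₂/a₁ = 37.31, (a₂/a₁)^(3/2) = 227.9.
T₂ = 4489 × 227.9 = 1.023×10⁶ hours.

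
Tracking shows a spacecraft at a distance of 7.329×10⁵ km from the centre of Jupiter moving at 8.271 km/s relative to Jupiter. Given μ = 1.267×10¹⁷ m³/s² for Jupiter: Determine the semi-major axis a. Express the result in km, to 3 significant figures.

a ≈ 4.57×10⁵ km

r = 7.329×10⁸ m.
Vis-viva rearranged: 1/a = 2/r − v²/μ = 2.729×10⁻⁹ − 5.399×10⁻¹⁰ = 2.189×10⁻⁹ m⁻¹.
a = 4.568×10⁸ m = 4.5684×10⁵ km.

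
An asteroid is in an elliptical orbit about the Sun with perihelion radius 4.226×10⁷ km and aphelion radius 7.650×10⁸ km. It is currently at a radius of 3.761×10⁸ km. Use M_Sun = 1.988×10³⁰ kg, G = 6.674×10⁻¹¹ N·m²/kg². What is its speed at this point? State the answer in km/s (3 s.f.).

μ = GM = 6.674×10⁻¹¹ × 1.988×10³⁰ = 1.327×10²⁰ m³/s².
Semi-major axis a = (r_p + r_a)/2 = 4.0363×10⁸ km = 4.036×10¹¹ m.
Vis-viva: v² = μ(2/r − 1/a) = 1.327×10²⁰ × (5.318×10⁻¹² − 2.478×10⁻¹²) = 3.768×10⁸ m²/s².
v = 19410 m/s = 19.41 km/s.

v ≈ 19.4 km/s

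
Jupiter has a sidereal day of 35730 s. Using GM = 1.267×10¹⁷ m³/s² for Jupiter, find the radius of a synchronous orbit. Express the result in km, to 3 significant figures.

A synchronous orbit has period T, so by Kepler's third law a = (μT²/4π²)^(1/3).
μT²/4π² = 1.267×10¹⁷ × (3.573×10⁴)² / 39.48 = 4.097×10²⁴ m³.
a = 1.600×10⁸ m = 1.6002×10⁵ km.

r_sync ≈ 1.60×10⁵ km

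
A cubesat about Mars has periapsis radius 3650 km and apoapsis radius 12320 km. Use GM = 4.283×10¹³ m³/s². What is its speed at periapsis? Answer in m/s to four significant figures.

Semi-major axis a = (r_p + r_a)/2 = 7985.0 km = 7.985×10⁶ m.
Vis-viva: v² = μ(2/r − 1/a) = 4.283×10¹³ × (5.479×10⁻⁷ − 1.252×10⁻⁷) = 1.810×10⁷ m²/s².
v = 4255 m/s.

v ≈ 4255 m/s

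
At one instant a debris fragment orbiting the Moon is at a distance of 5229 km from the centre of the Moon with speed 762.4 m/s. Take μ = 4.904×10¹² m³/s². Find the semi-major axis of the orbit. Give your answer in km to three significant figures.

a ≈ 3790 km

r = 5.229×10⁶ m.
Specific orbital energy ε = v²/2 − μ/r = (762.4)²/2 − 4.904×10¹²/5.229×10⁶ = -6.472×10⁵ J/kg.
Since ε = −μ/(2a), a = −μ/(2ε) = 3.789×10⁶ m = 3788.5 km.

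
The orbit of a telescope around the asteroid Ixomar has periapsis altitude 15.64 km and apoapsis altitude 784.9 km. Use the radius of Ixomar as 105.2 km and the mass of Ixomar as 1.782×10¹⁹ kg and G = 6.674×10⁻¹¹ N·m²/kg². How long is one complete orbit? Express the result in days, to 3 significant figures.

μ = GM = 6.674×10⁻¹¹ × 1.782×10¹⁹ = 1.189×10⁹ m³/s².
r_p = 105.2 + 15.64 = 120.84 km = 1.2084×10⁵ m.
r_a = 105.2 + 784.9 = 890.10 km = 8.9010×10⁵ m.
Semi-major axis a = (r_p + r_a)/2 = (120.84 + 890.10)/2 = 505.47 km = 5.055×10⁵ m.
By Kepler's third law T = 2π√(a³/μ) = 2π × 1.042×10⁴ = 6.548×10⁴ s.
= 0.7578 days.

T ≈ 0.758 days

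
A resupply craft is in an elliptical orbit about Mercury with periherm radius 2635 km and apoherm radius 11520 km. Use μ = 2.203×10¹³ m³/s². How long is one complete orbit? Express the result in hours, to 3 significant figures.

T ≈ 7.00 hours

Semi-major axis a = (r_p + r_a)/2 = (2635.0 + 11520)/2 = 7077.5 km = 7.078×10⁶ m.
By Kepler's third law T = 2π√(a³/μ) = 2π × 4.012×10³ = 2.521×10⁴ s.
= 7.001 hours.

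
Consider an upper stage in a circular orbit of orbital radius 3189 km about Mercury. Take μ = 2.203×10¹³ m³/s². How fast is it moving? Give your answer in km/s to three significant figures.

v ≈ 2.63 km/s

r = 3189 km = 3.189×10⁶ m.
For a circular orbit v = √(μ/r) = √(2.203×10¹³ / 3.189×10⁶) = √(6.908×10⁶) = 2628 m/s.
That is 2.628 km/s.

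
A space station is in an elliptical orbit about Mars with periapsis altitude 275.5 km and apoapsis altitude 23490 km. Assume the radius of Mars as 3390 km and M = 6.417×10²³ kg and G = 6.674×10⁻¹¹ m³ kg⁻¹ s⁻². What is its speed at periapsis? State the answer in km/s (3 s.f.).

v ≈ 4.53 km/s

μ = GM = 6.674×10⁻¹¹ × 6.417×10²³ = 4.283×10¹³ m³/s².
r_p = 3390 + 275.5 = 3665.5 km = 3.6655×10⁶ m.
r_a = 3390 + 23490 = 26880 km = 2.6880×10⁷ m.
Semi-major axis a = (r_p + r_a)/2 = 15273 km = 1.527×10⁷ m.
Vis-viva: v² = μ(2/r − 1/a) = 4.283×10¹³ × (5.456×10⁻⁷ − 6.548×10⁻⁸) = 2.056×10⁷ m²/s².
v = 4535 m/s = 4.535 km/s.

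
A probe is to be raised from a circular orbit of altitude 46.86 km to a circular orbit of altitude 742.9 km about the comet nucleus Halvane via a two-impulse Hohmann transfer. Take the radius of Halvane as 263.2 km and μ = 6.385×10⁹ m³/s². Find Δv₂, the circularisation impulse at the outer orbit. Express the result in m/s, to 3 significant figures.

Δv ≈ 25.0 m/s

r₁ = 263.2 + 46.86 = 310.06 km = 3.1006×10⁵ m.
r₂ = 263.2 + 742.9 = 1006.1 km = 1.0061×10⁶ m.
Transfer ellipse a_t = (r₁ + r₂)/2 = 6.581×10⁵ m.
At r₁: circular v_c1 = √(μ/r₁) = 143.5 m/s; transfer-periapsis v_p = √[μ(2/r₁ − 1/a_t)] = 177.4 m/s.
At r₂: circular v_c2 = √(μ/r₂) = 79.66 m/s; transfer-apoapsis v_a = √[μ(2/r₂ − 1/a_t)] = 54.68 m/s.
Δv₂ = v_c2 − v_a = 24.98 m/s.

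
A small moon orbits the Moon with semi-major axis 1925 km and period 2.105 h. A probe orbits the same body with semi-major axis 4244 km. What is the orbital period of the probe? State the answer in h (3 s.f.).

T₂ ≈ 6.89 h

Kepler's third law: T² ∝ a³, so T₂ = T₁ (a₂/a₁)^(3/2).
a₂/a₁ = 2.205, (a₂/a₁)^(3/2) = 3.274.
T₂ = 2.105 × 3.274 = 6.891 h.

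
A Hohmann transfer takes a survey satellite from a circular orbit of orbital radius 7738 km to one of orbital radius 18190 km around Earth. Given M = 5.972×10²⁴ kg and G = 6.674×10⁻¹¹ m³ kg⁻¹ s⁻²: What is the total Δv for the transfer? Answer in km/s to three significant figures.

Δv_total ≈ 2.39 km/s

μ = GM = 6.674×10⁻¹¹ × 5.972×10²⁴ = 3.986×10¹⁴ m³/s².
r₁ = 7738 km = 7.738×10⁶ m.
r₂ = 18190 km = 1.819×10⁷ m.
Transfer ellipse a_t = (r₁ + r₂)/2 = 1.296×10⁷ m.
At r₁: circular v_c1 = √(μ/r₁) = 7177 m/s; transfer-perigee v_p = √[μ(2/r₁ − 1/a_t)] = 8501 m/s.
Δv₁ = v_p − v_c1 = 1324 m/s.
At r₂: circular v_c2 = √(μ/r₂) = 4681 m/s; transfer-apogee v_a = √[μ(2/r₂ − 1/a_t)] = 3616 m/s.
Δv₂ = v_c2 − v_a = 1065 m/s.
Total Δv = Δv₁ + Δv₂ = 2389 m/s = 2.389 km/s.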